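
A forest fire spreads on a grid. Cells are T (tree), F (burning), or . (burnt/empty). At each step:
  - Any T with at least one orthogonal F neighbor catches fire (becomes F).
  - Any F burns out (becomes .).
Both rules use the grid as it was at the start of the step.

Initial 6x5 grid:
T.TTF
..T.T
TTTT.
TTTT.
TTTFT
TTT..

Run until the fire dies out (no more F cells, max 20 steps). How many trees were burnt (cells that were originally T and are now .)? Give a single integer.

Answer: 19

Derivation:
Step 1: +5 fires, +2 burnt (F count now 5)
Step 2: +5 fires, +5 burnt (F count now 5)
Step 3: +5 fires, +5 burnt (F count now 5)
Step 4: +3 fires, +5 burnt (F count now 3)
Step 5: +1 fires, +3 burnt (F count now 1)
Step 6: +0 fires, +1 burnt (F count now 0)
Fire out after step 6
Initially T: 20, now '.': 29
Total burnt (originally-T cells now '.'): 19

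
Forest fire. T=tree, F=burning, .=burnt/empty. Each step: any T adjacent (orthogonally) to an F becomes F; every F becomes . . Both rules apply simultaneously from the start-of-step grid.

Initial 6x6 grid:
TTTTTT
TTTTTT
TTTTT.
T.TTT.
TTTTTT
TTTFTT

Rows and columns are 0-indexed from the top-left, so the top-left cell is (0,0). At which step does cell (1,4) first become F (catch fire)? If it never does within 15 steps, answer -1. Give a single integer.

Step 1: cell (1,4)='T' (+3 fires, +1 burnt)
Step 2: cell (1,4)='T' (+5 fires, +3 burnt)
Step 3: cell (1,4)='T' (+6 fires, +5 burnt)
Step 4: cell (1,4)='T' (+4 fires, +6 burnt)
Step 5: cell (1,4)='F' (+5 fires, +4 burnt)
  -> target ignites at step 5
Step 6: cell (1,4)='.' (+5 fires, +5 burnt)
Step 7: cell (1,4)='.' (+3 fires, +5 burnt)
Step 8: cell (1,4)='.' (+1 fires, +3 burnt)
Step 9: cell (1,4)='.' (+0 fires, +1 burnt)
  fire out at step 9

5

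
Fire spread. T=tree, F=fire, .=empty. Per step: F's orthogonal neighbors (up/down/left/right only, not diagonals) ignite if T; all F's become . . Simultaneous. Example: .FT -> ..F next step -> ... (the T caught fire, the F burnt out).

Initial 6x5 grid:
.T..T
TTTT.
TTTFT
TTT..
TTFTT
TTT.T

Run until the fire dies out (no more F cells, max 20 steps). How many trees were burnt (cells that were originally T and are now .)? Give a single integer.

Step 1: +7 fires, +2 burnt (F count now 7)
Step 2: +6 fires, +7 burnt (F count now 6)
Step 3: +5 fires, +6 burnt (F count now 5)
Step 4: +2 fires, +5 burnt (F count now 2)
Step 5: +0 fires, +2 burnt (F count now 0)
Fire out after step 5
Initially T: 21, now '.': 29
Total burnt (originally-T cells now '.'): 20

Answer: 20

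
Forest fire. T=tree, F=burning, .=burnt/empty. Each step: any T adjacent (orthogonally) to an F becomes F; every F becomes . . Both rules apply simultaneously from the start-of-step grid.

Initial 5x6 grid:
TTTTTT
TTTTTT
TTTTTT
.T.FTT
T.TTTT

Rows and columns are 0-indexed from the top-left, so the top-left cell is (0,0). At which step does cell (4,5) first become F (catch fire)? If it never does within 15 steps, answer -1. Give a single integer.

Step 1: cell (4,5)='T' (+3 fires, +1 burnt)
Step 2: cell (4,5)='T' (+6 fires, +3 burnt)
Step 3: cell (4,5)='F' (+6 fires, +6 burnt)
  -> target ignites at step 3
Step 4: cell (4,5)='.' (+6 fires, +6 burnt)
Step 5: cell (4,5)='.' (+3 fires, +6 burnt)
Step 6: cell (4,5)='.' (+1 fires, +3 burnt)
Step 7: cell (4,5)='.' (+0 fires, +1 burnt)
  fire out at step 7

3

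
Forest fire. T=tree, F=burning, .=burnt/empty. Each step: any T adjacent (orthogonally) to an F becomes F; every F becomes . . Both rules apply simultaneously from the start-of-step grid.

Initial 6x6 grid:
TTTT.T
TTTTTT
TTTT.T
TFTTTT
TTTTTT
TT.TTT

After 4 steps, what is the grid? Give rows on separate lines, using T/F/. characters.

Step 1: 4 trees catch fire, 1 burn out
  TTTT.T
  TTTTTT
  TFTT.T
  F.FTTT
  TFTTTT
  TT.TTT
Step 2: 7 trees catch fire, 4 burn out
  TTTT.T
  TFTTTT
  F.FT.T
  ...FTT
  F.FTTT
  TF.TTT
Step 3: 7 trees catch fire, 7 burn out
  TFTT.T
  F.FTTT
  ...F.T
  ....FT
  ...FTT
  F..TTT
Step 4: 6 trees catch fire, 7 burn out
  F.FT.T
  ...FTT
  .....T
  .....F
  ....FT
  ...FTT

F.FT.T
...FTT
.....T
.....F
....FT
...FTT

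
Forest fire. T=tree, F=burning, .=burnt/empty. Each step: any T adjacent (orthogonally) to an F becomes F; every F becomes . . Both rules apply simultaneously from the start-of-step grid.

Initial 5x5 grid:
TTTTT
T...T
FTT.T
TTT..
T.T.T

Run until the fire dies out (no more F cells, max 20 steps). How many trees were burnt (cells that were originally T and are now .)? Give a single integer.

Answer: 15

Derivation:
Step 1: +3 fires, +1 burnt (F count now 3)
Step 2: +4 fires, +3 burnt (F count now 4)
Step 3: +2 fires, +4 burnt (F count now 2)
Step 4: +2 fires, +2 burnt (F count now 2)
Step 5: +1 fires, +2 burnt (F count now 1)
Step 6: +1 fires, +1 burnt (F count now 1)
Step 7: +1 fires, +1 burnt (F count now 1)
Step 8: +1 fires, +1 burnt (F count now 1)
Step 9: +0 fires, +1 burnt (F count now 0)
Fire out after step 9
Initially T: 16, now '.': 24
Total burnt (originally-T cells now '.'): 15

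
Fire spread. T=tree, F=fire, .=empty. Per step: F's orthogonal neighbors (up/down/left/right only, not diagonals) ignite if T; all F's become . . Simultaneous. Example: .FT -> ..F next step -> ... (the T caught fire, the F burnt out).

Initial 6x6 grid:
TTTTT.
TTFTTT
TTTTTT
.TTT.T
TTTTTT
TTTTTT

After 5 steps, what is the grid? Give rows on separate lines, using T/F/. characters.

Step 1: 4 trees catch fire, 1 burn out
  TTFTT.
  TF.FTT
  TTFTTT
  .TTT.T
  TTTTTT
  TTTTTT
Step 2: 7 trees catch fire, 4 burn out
  TF.FT.
  F...FT
  TF.FTT
  .TFT.T
  TTTTTT
  TTTTTT
Step 3: 8 trees catch fire, 7 burn out
  F...F.
  .....F
  F...FT
  .F.F.T
  TTFTTT
  TTTTTT
Step 4: 4 trees catch fire, 8 burn out
  ......
  ......
  .....F
  .....T
  TF.FTT
  TTFTTT
Step 5: 5 trees catch fire, 4 burn out
  ......
  ......
  ......
  .....F
  F...FT
  TF.FTT

......
......
......
.....F
F...FT
TF.FTT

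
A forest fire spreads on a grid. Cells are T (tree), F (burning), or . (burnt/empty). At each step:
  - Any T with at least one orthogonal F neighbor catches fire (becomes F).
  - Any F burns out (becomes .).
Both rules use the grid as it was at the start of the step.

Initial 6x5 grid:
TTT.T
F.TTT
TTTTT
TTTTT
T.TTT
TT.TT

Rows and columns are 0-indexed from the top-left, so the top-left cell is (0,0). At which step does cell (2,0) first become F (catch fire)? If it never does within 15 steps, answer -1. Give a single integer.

Step 1: cell (2,0)='F' (+2 fires, +1 burnt)
  -> target ignites at step 1
Step 2: cell (2,0)='.' (+3 fires, +2 burnt)
Step 3: cell (2,0)='.' (+4 fires, +3 burnt)
Step 4: cell (2,0)='.' (+4 fires, +4 burnt)
Step 5: cell (2,0)='.' (+5 fires, +4 burnt)
Step 6: cell (2,0)='.' (+3 fires, +5 burnt)
Step 7: cell (2,0)='.' (+3 fires, +3 burnt)
Step 8: cell (2,0)='.' (+1 fires, +3 burnt)
Step 9: cell (2,0)='.' (+0 fires, +1 burnt)
  fire out at step 9

1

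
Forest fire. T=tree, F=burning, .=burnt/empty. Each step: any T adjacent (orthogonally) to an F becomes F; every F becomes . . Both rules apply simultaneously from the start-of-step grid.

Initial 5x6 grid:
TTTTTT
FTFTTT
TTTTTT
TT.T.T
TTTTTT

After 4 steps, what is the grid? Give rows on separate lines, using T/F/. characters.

Step 1: 6 trees catch fire, 2 burn out
  FTFTTT
  .F.FTT
  FTFTTT
  TT.T.T
  TTTTTT
Step 2: 6 trees catch fire, 6 burn out
  .F.FTT
  ....FT
  .F.FTT
  FT.T.T
  TTTTTT
Step 3: 6 trees catch fire, 6 burn out
  ....FT
  .....F
  ....FT
  .F.F.T
  FTTTTT
Step 4: 4 trees catch fire, 6 burn out
  .....F
  ......
  .....F
  .....T
  .FTFTT

.....F
......
.....F
.....T
.FTFTT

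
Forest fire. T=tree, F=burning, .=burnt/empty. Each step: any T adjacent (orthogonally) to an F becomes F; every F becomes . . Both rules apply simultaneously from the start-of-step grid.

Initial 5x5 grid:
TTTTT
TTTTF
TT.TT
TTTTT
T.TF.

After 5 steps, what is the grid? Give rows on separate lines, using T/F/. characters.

Step 1: 5 trees catch fire, 2 burn out
  TTTTF
  TTTF.
  TT.TF
  TTTFT
  T.F..
Step 2: 5 trees catch fire, 5 burn out
  TTTF.
  TTF..
  TT.F.
  TTF.F
  T....
Step 3: 3 trees catch fire, 5 burn out
  TTF..
  TF...
  TT...
  TF...
  T....
Step 4: 4 trees catch fire, 3 burn out
  TF...
  F....
  TF...
  F....
  T....
Step 5: 3 trees catch fire, 4 burn out
  F....
  .....
  F....
  .....
  F....

F....
.....
F....
.....
F....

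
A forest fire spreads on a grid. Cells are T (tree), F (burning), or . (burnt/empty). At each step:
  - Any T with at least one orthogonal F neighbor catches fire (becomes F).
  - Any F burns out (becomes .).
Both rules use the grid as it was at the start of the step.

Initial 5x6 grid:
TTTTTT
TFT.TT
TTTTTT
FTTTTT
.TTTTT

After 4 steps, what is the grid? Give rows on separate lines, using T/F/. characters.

Step 1: 6 trees catch fire, 2 burn out
  TFTTTT
  F.F.TT
  FFTTTT
  .FTTTT
  .TTTTT
Step 2: 5 trees catch fire, 6 burn out
  F.FTTT
  ....TT
  ..FTTT
  ..FTTT
  .FTTTT
Step 3: 4 trees catch fire, 5 burn out
  ...FTT
  ....TT
  ...FTT
  ...FTT
  ..FTTT
Step 4: 4 trees catch fire, 4 burn out
  ....FT
  ....TT
  ....FT
  ....FT
  ...FTT

....FT
....TT
....FT
....FT
...FTT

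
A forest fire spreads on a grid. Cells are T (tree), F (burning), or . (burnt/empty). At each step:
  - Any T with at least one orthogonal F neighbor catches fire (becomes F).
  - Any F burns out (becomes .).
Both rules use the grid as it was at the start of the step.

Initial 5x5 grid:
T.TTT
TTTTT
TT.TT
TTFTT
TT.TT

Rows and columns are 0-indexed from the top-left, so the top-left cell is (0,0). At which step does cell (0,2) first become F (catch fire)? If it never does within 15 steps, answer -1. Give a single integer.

Step 1: cell (0,2)='T' (+2 fires, +1 burnt)
Step 2: cell (0,2)='T' (+6 fires, +2 burnt)
Step 3: cell (0,2)='T' (+6 fires, +6 burnt)
Step 4: cell (0,2)='T' (+4 fires, +6 burnt)
Step 5: cell (0,2)='F' (+3 fires, +4 burnt)
  -> target ignites at step 5
Step 6: cell (0,2)='.' (+0 fires, +3 burnt)
  fire out at step 6

5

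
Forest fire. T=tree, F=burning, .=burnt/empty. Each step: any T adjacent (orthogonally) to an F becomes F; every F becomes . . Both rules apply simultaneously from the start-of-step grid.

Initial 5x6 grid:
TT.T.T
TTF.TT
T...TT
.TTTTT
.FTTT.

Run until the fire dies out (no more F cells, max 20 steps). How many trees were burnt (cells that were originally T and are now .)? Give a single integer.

Answer: 18

Derivation:
Step 1: +3 fires, +2 burnt (F count now 3)
Step 2: +4 fires, +3 burnt (F count now 4)
Step 3: +4 fires, +4 burnt (F count now 4)
Step 4: +1 fires, +4 burnt (F count now 1)
Step 5: +2 fires, +1 burnt (F count now 2)
Step 6: +2 fires, +2 burnt (F count now 2)
Step 7: +1 fires, +2 burnt (F count now 1)
Step 8: +1 fires, +1 burnt (F count now 1)
Step 9: +0 fires, +1 burnt (F count now 0)
Fire out after step 9
Initially T: 19, now '.': 29
Total burnt (originally-T cells now '.'): 18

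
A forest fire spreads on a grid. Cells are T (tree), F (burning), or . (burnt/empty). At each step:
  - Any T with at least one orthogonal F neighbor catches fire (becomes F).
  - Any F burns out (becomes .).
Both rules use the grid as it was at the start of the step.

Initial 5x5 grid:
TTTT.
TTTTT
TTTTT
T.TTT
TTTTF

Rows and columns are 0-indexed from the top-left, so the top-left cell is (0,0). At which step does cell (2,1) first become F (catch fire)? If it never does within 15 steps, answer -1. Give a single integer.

Step 1: cell (2,1)='T' (+2 fires, +1 burnt)
Step 2: cell (2,1)='T' (+3 fires, +2 burnt)
Step 3: cell (2,1)='T' (+4 fires, +3 burnt)
Step 4: cell (2,1)='T' (+3 fires, +4 burnt)
Step 5: cell (2,1)='F' (+4 fires, +3 burnt)
  -> target ignites at step 5
Step 6: cell (2,1)='.' (+3 fires, +4 burnt)
Step 7: cell (2,1)='.' (+2 fires, +3 burnt)
Step 8: cell (2,1)='.' (+1 fires, +2 burnt)
Step 9: cell (2,1)='.' (+0 fires, +1 burnt)
  fire out at step 9

5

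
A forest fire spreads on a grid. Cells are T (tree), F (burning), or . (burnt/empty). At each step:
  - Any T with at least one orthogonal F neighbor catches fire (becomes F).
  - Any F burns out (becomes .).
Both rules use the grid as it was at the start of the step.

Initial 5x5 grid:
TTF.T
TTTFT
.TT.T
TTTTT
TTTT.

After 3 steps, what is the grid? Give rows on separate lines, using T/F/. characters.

Step 1: 3 trees catch fire, 2 burn out
  TF..T
  TTF.F
  .TT.T
  TTTTT
  TTTT.
Step 2: 5 trees catch fire, 3 burn out
  F...F
  TF...
  .TF.F
  TTTTT
  TTTT.
Step 3: 4 trees catch fire, 5 burn out
  .....
  F....
  .F...
  TTFTF
  TTTT.

.....
F....
.F...
TTFTF
TTTT.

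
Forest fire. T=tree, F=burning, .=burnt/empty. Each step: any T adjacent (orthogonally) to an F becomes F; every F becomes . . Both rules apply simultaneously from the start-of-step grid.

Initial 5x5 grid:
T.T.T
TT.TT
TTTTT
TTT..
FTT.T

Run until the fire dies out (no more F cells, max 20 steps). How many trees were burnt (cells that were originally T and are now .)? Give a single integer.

Answer: 16

Derivation:
Step 1: +2 fires, +1 burnt (F count now 2)
Step 2: +3 fires, +2 burnt (F count now 3)
Step 3: +3 fires, +3 burnt (F count now 3)
Step 4: +3 fires, +3 burnt (F count now 3)
Step 5: +1 fires, +3 burnt (F count now 1)
Step 6: +2 fires, +1 burnt (F count now 2)
Step 7: +1 fires, +2 burnt (F count now 1)
Step 8: +1 fires, +1 burnt (F count now 1)
Step 9: +0 fires, +1 burnt (F count now 0)
Fire out after step 9
Initially T: 18, now '.': 23
Total burnt (originally-T cells now '.'): 16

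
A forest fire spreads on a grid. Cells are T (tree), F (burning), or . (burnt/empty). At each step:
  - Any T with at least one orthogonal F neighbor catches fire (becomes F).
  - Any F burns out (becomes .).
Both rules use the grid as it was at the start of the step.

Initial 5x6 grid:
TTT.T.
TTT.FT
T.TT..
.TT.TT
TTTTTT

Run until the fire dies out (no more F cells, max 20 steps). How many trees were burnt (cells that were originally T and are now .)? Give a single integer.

Step 1: +2 fires, +1 burnt (F count now 2)
Step 2: +0 fires, +2 burnt (F count now 0)
Fire out after step 2
Initially T: 21, now '.': 11
Total burnt (originally-T cells now '.'): 2

Answer: 2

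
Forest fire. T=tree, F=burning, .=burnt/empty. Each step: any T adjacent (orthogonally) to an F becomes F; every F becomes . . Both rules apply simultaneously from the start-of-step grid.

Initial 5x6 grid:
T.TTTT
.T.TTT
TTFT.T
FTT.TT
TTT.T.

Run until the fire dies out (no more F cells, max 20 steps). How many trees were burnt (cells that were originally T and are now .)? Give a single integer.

Step 1: +6 fires, +2 burnt (F count now 6)
Step 2: +4 fires, +6 burnt (F count now 4)
Step 3: +2 fires, +4 burnt (F count now 2)
Step 4: +3 fires, +2 burnt (F count now 3)
Step 5: +2 fires, +3 burnt (F count now 2)
Step 6: +1 fires, +2 burnt (F count now 1)
Step 7: +1 fires, +1 burnt (F count now 1)
Step 8: +1 fires, +1 burnt (F count now 1)
Step 9: +0 fires, +1 burnt (F count now 0)
Fire out after step 9
Initially T: 21, now '.': 29
Total burnt (originally-T cells now '.'): 20

Answer: 20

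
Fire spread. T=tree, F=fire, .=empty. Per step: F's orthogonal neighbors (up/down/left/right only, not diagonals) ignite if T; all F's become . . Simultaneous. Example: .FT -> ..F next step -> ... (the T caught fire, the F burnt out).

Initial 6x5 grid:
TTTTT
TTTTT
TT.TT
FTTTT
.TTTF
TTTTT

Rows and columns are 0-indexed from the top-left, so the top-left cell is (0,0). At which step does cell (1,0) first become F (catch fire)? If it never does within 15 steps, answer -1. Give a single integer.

Step 1: cell (1,0)='T' (+5 fires, +2 burnt)
Step 2: cell (1,0)='F' (+8 fires, +5 burnt)
  -> target ignites at step 2
Step 3: cell (1,0)='.' (+6 fires, +8 burnt)
Step 4: cell (1,0)='.' (+5 fires, +6 burnt)
Step 5: cell (1,0)='.' (+2 fires, +5 burnt)
Step 6: cell (1,0)='.' (+0 fires, +2 burnt)
  fire out at step 6

2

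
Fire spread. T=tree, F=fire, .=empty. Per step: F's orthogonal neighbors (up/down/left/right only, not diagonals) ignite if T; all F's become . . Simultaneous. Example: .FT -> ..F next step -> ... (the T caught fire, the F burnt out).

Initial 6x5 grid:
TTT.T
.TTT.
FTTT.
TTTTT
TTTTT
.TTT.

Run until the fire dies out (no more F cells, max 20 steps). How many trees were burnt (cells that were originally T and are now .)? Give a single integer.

Answer: 22

Derivation:
Step 1: +2 fires, +1 burnt (F count now 2)
Step 2: +4 fires, +2 burnt (F count now 4)
Step 3: +5 fires, +4 burnt (F count now 5)
Step 4: +6 fires, +5 burnt (F count now 6)
Step 5: +3 fires, +6 burnt (F count now 3)
Step 6: +2 fires, +3 burnt (F count now 2)
Step 7: +0 fires, +2 burnt (F count now 0)
Fire out after step 7
Initially T: 23, now '.': 29
Total burnt (originally-T cells now '.'): 22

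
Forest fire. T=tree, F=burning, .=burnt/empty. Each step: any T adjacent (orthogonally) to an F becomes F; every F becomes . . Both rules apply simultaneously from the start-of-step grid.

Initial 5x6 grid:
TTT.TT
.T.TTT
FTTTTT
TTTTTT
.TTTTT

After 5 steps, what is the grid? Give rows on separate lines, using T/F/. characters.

Step 1: 2 trees catch fire, 1 burn out
  TTT.TT
  .T.TTT
  .FTTTT
  FTTTTT
  .TTTTT
Step 2: 3 trees catch fire, 2 burn out
  TTT.TT
  .F.TTT
  ..FTTT
  .FTTTT
  .TTTTT
Step 3: 4 trees catch fire, 3 burn out
  TFT.TT
  ...TTT
  ...FTT
  ..FTTT
  .FTTTT
Step 4: 6 trees catch fire, 4 burn out
  F.F.TT
  ...FTT
  ....FT
  ...FTT
  ..FTTT
Step 5: 4 trees catch fire, 6 burn out
  ....TT
  ....FT
  .....F
  ....FT
  ...FTT

....TT
....FT
.....F
....FT
...FTT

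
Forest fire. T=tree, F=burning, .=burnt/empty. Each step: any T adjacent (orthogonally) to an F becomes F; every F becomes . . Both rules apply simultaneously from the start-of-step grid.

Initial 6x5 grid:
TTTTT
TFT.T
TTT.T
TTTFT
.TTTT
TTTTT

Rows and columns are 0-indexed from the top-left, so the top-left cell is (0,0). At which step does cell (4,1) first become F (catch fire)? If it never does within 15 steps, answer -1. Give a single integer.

Step 1: cell (4,1)='T' (+7 fires, +2 burnt)
Step 2: cell (4,1)='T' (+9 fires, +7 burnt)
Step 3: cell (4,1)='F' (+6 fires, +9 burnt)
  -> target ignites at step 3
Step 4: cell (4,1)='.' (+2 fires, +6 burnt)
Step 5: cell (4,1)='.' (+1 fires, +2 burnt)
Step 6: cell (4,1)='.' (+0 fires, +1 burnt)
  fire out at step 6

3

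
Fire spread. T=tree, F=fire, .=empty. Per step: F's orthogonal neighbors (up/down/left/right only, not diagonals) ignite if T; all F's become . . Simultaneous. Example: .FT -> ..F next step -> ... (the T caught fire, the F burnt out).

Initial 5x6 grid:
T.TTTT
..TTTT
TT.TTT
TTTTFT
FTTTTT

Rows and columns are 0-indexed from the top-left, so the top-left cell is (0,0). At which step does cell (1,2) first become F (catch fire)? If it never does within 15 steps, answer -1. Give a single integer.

Step 1: cell (1,2)='T' (+6 fires, +2 burnt)
Step 2: cell (1,2)='T' (+9 fires, +6 burnt)
Step 3: cell (1,2)='T' (+4 fires, +9 burnt)
Step 4: cell (1,2)='F' (+3 fires, +4 burnt)
  -> target ignites at step 4
Step 5: cell (1,2)='.' (+1 fires, +3 burnt)
Step 6: cell (1,2)='.' (+0 fires, +1 burnt)
  fire out at step 6

4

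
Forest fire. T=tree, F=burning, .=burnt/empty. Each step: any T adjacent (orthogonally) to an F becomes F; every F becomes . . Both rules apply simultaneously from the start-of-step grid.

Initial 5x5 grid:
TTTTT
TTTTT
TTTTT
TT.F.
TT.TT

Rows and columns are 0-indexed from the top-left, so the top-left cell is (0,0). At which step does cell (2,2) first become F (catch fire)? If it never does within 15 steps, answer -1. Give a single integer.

Step 1: cell (2,2)='T' (+2 fires, +1 burnt)
Step 2: cell (2,2)='F' (+4 fires, +2 burnt)
  -> target ignites at step 2
Step 3: cell (2,2)='.' (+4 fires, +4 burnt)
Step 4: cell (2,2)='.' (+5 fires, +4 burnt)
Step 5: cell (2,2)='.' (+4 fires, +5 burnt)
Step 6: cell (2,2)='.' (+2 fires, +4 burnt)
Step 7: cell (2,2)='.' (+0 fires, +2 burnt)
  fire out at step 7

2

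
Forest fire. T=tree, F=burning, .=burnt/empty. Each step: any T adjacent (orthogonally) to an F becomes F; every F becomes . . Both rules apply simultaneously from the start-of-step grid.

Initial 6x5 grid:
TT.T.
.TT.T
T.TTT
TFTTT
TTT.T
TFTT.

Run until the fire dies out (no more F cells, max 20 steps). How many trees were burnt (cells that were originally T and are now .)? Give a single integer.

Step 1: +5 fires, +2 burnt (F count now 5)
Step 2: +6 fires, +5 burnt (F count now 6)
Step 3: +3 fires, +6 burnt (F count now 3)
Step 4: +3 fires, +3 burnt (F count now 3)
Step 5: +2 fires, +3 burnt (F count now 2)
Step 6: +1 fires, +2 burnt (F count now 1)
Step 7: +0 fires, +1 burnt (F count now 0)
Fire out after step 7
Initially T: 21, now '.': 29
Total burnt (originally-T cells now '.'): 20

Answer: 20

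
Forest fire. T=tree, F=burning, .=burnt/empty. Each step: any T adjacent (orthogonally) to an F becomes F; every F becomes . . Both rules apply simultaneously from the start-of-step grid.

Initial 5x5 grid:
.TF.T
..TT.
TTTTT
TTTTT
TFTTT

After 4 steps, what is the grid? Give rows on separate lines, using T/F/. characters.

Step 1: 5 trees catch fire, 2 burn out
  .F..T
  ..FT.
  TTTTT
  TFTTT
  F.FTT
Step 2: 6 trees catch fire, 5 burn out
  ....T
  ...F.
  TFFTT
  F.FTT
  ...FT
Step 3: 4 trees catch fire, 6 burn out
  ....T
  .....
  F..FT
  ...FT
  ....F
Step 4: 2 trees catch fire, 4 burn out
  ....T
  .....
  ....F
  ....F
  .....

....T
.....
....F
....F
.....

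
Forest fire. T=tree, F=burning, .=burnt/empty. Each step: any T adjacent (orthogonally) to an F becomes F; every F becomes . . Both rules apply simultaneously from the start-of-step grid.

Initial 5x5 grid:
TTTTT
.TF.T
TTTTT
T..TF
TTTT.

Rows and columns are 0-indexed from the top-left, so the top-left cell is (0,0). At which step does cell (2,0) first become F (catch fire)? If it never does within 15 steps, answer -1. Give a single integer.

Step 1: cell (2,0)='T' (+5 fires, +2 burnt)
Step 2: cell (2,0)='T' (+6 fires, +5 burnt)
Step 3: cell (2,0)='F' (+4 fires, +6 burnt)
  -> target ignites at step 3
Step 4: cell (2,0)='.' (+2 fires, +4 burnt)
Step 5: cell (2,0)='.' (+1 fires, +2 burnt)
Step 6: cell (2,0)='.' (+0 fires, +1 burnt)
  fire out at step 6

3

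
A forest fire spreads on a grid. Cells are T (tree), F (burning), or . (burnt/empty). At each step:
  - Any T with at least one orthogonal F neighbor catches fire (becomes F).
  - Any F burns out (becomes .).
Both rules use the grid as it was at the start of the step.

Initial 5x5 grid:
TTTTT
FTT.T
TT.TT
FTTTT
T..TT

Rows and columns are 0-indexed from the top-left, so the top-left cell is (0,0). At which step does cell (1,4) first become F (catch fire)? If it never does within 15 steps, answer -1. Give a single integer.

Step 1: cell (1,4)='T' (+5 fires, +2 burnt)
Step 2: cell (1,4)='T' (+4 fires, +5 burnt)
Step 3: cell (1,4)='T' (+2 fires, +4 burnt)
Step 4: cell (1,4)='T' (+4 fires, +2 burnt)
Step 5: cell (1,4)='T' (+3 fires, +4 burnt)
Step 6: cell (1,4)='F' (+1 fires, +3 burnt)
  -> target ignites at step 6
Step 7: cell (1,4)='.' (+0 fires, +1 burnt)
  fire out at step 7

6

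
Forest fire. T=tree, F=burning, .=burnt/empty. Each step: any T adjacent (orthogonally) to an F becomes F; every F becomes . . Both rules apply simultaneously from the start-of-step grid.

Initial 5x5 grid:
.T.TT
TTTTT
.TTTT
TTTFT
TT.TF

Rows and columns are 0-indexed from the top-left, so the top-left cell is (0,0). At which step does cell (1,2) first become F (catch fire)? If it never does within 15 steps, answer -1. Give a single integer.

Step 1: cell (1,2)='T' (+4 fires, +2 burnt)
Step 2: cell (1,2)='T' (+4 fires, +4 burnt)
Step 3: cell (1,2)='F' (+6 fires, +4 burnt)
  -> target ignites at step 3
Step 4: cell (1,2)='.' (+3 fires, +6 burnt)
Step 5: cell (1,2)='.' (+2 fires, +3 burnt)
Step 6: cell (1,2)='.' (+0 fires, +2 burnt)
  fire out at step 6

3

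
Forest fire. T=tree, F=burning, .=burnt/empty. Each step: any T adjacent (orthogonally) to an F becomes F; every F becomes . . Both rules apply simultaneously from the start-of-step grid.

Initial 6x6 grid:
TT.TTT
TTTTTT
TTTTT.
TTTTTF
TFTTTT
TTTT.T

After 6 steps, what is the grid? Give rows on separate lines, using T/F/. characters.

Step 1: 6 trees catch fire, 2 burn out
  TT.TTT
  TTTTTT
  TTTTT.
  TFTTF.
  F.FTTF
  TFTT.T
Step 2: 10 trees catch fire, 6 burn out
  TT.TTT
  TTTTTT
  TFTTF.
  F.FF..
  ...FF.
  F.FT.F
Step 3: 6 trees catch fire, 10 burn out
  TT.TTT
  TFTTFT
  F.FF..
  ......
  ......
  ...F..
Step 4: 6 trees catch fire, 6 burn out
  TF.TFT
  F.FF.F
  ......
  ......
  ......
  ......
Step 5: 3 trees catch fire, 6 burn out
  F..F.F
  ......
  ......
  ......
  ......
  ......
Step 6: 0 trees catch fire, 3 burn out
  ......
  ......
  ......
  ......
  ......
  ......

......
......
......
......
......
......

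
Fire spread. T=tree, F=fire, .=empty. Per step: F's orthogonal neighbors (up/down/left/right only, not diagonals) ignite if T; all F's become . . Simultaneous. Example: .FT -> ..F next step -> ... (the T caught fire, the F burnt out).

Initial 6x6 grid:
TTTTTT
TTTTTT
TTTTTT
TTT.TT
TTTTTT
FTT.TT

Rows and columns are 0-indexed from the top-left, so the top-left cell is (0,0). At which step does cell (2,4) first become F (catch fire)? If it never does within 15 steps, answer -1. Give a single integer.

Step 1: cell (2,4)='T' (+2 fires, +1 burnt)
Step 2: cell (2,4)='T' (+3 fires, +2 burnt)
Step 3: cell (2,4)='T' (+3 fires, +3 burnt)
Step 4: cell (2,4)='T' (+4 fires, +3 burnt)
Step 5: cell (2,4)='T' (+4 fires, +4 burnt)
Step 6: cell (2,4)='T' (+6 fires, +4 burnt)
Step 7: cell (2,4)='F' (+5 fires, +6 burnt)
  -> target ignites at step 7
Step 8: cell (2,4)='.' (+3 fires, +5 burnt)
Step 9: cell (2,4)='.' (+2 fires, +3 burnt)
Step 10: cell (2,4)='.' (+1 fires, +2 burnt)
Step 11: cell (2,4)='.' (+0 fires, +1 burnt)
  fire out at step 11

7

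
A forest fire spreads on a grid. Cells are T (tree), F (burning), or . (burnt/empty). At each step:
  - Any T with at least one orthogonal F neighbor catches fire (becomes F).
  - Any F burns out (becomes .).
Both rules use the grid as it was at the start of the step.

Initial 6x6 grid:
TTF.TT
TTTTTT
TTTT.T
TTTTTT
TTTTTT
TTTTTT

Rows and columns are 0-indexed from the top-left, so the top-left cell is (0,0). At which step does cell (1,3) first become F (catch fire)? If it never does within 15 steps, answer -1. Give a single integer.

Step 1: cell (1,3)='T' (+2 fires, +1 burnt)
Step 2: cell (1,3)='F' (+4 fires, +2 burnt)
  -> target ignites at step 2
Step 3: cell (1,3)='.' (+5 fires, +4 burnt)
Step 4: cell (1,3)='.' (+6 fires, +5 burnt)
Step 5: cell (1,3)='.' (+7 fires, +6 burnt)
Step 6: cell (1,3)='.' (+5 fires, +7 burnt)
Step 7: cell (1,3)='.' (+3 fires, +5 burnt)
Step 8: cell (1,3)='.' (+1 fires, +3 burnt)
Step 9: cell (1,3)='.' (+0 fires, +1 burnt)
  fire out at step 9

2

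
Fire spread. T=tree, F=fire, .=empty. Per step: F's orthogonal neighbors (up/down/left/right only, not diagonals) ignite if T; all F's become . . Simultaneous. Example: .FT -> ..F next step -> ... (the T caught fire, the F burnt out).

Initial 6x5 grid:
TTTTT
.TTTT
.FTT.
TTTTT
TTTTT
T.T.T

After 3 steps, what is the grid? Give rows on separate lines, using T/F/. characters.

Step 1: 3 trees catch fire, 1 burn out
  TTTTT
  .FTTT
  ..FT.
  TFTTT
  TTTTT
  T.T.T
Step 2: 6 trees catch fire, 3 burn out
  TFTTT
  ..FTT
  ...F.
  F.FTT
  TFTTT
  T.T.T
Step 3: 6 trees catch fire, 6 burn out
  F.FTT
  ...FT
  .....
  ...FT
  F.FTT
  T.T.T

F.FTT
...FT
.....
...FT
F.FTT
T.T.T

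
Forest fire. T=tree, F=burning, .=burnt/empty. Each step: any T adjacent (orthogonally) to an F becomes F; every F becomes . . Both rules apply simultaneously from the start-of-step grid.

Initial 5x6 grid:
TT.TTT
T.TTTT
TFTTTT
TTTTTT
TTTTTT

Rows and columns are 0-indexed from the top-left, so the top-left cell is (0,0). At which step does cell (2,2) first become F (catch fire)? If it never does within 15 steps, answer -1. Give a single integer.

Step 1: cell (2,2)='F' (+3 fires, +1 burnt)
  -> target ignites at step 1
Step 2: cell (2,2)='.' (+6 fires, +3 burnt)
Step 3: cell (2,2)='.' (+6 fires, +6 burnt)
Step 4: cell (2,2)='.' (+6 fires, +6 burnt)
Step 5: cell (2,2)='.' (+4 fires, +6 burnt)
Step 6: cell (2,2)='.' (+2 fires, +4 burnt)
Step 7: cell (2,2)='.' (+0 fires, +2 burnt)
  fire out at step 7

1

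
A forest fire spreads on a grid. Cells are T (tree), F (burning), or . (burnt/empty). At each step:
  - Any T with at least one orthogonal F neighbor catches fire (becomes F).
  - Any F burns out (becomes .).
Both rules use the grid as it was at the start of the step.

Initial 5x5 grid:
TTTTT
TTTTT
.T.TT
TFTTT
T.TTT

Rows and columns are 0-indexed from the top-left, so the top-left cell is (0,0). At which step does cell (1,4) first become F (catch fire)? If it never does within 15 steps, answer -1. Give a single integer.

Step 1: cell (1,4)='T' (+3 fires, +1 burnt)
Step 2: cell (1,4)='T' (+4 fires, +3 burnt)
Step 3: cell (1,4)='T' (+6 fires, +4 burnt)
Step 4: cell (1,4)='T' (+5 fires, +6 burnt)
Step 5: cell (1,4)='F' (+2 fires, +5 burnt)
  -> target ignites at step 5
Step 6: cell (1,4)='.' (+1 fires, +2 burnt)
Step 7: cell (1,4)='.' (+0 fires, +1 burnt)
  fire out at step 7

5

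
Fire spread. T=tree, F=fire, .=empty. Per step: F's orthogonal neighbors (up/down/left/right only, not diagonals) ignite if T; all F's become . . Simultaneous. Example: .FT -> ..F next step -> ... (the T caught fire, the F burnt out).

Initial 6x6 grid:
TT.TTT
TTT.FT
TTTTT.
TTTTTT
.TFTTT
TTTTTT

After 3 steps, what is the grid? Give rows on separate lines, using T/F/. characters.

Step 1: 7 trees catch fire, 2 burn out
  TT.TFT
  TTT..F
  TTTTF.
  TTFTTT
  .F.FTT
  TTFTTT
Step 2: 10 trees catch fire, 7 burn out
  TT.F.F
  TTT...
  TTFF..
  TF.FFT
  ....FT
  TF.FTT
Step 3: 7 trees catch fire, 10 burn out
  TT....
  TTF...
  TF....
  F....F
  .....F
  F...FT

TT....
TTF...
TF....
F....F
.....F
F...FT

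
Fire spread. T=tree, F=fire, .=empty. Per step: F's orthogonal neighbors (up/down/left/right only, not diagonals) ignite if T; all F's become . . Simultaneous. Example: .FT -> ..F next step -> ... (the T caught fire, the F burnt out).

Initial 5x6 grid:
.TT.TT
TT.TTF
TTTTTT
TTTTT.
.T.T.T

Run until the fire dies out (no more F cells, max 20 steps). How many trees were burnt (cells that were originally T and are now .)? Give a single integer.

Step 1: +3 fires, +1 burnt (F count now 3)
Step 2: +3 fires, +3 burnt (F count now 3)
Step 3: +2 fires, +3 burnt (F count now 2)
Step 4: +2 fires, +2 burnt (F count now 2)
Step 5: +3 fires, +2 burnt (F count now 3)
Step 6: +3 fires, +3 burnt (F count now 3)
Step 7: +4 fires, +3 burnt (F count now 4)
Step 8: +1 fires, +4 burnt (F count now 1)
Step 9: +0 fires, +1 burnt (F count now 0)
Fire out after step 9
Initially T: 22, now '.': 29
Total burnt (originally-T cells now '.'): 21

Answer: 21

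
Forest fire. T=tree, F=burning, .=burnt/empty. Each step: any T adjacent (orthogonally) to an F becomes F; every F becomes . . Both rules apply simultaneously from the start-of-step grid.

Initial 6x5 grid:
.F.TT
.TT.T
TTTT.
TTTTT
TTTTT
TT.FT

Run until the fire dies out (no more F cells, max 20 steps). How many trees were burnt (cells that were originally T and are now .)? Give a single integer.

Answer: 19

Derivation:
Step 1: +3 fires, +2 burnt (F count now 3)
Step 2: +5 fires, +3 burnt (F count now 5)
Step 3: +7 fires, +5 burnt (F count now 7)
Step 4: +3 fires, +7 burnt (F count now 3)
Step 5: +1 fires, +3 burnt (F count now 1)
Step 6: +0 fires, +1 burnt (F count now 0)
Fire out after step 6
Initially T: 22, now '.': 27
Total burnt (originally-T cells now '.'): 19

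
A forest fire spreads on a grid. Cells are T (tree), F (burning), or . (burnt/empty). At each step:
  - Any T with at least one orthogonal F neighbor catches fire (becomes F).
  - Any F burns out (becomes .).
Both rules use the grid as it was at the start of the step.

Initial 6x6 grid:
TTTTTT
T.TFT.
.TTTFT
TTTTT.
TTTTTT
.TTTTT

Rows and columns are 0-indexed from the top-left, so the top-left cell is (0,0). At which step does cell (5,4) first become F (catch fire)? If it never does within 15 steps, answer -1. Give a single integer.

Step 1: cell (5,4)='T' (+6 fires, +2 burnt)
Step 2: cell (5,4)='T' (+5 fires, +6 burnt)
Step 3: cell (5,4)='F' (+7 fires, +5 burnt)
  -> target ignites at step 3
Step 4: cell (5,4)='.' (+5 fires, +7 burnt)
Step 5: cell (5,4)='.' (+4 fires, +5 burnt)
Step 6: cell (5,4)='.' (+2 fires, +4 burnt)
Step 7: cell (5,4)='.' (+0 fires, +2 burnt)
  fire out at step 7

3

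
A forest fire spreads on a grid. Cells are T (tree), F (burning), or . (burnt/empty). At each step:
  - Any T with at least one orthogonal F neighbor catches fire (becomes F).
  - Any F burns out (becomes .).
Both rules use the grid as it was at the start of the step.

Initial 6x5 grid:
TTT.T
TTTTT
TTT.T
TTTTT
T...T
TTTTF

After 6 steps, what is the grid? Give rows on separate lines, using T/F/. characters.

Step 1: 2 trees catch fire, 1 burn out
  TTT.T
  TTTTT
  TTT.T
  TTTTT
  T...F
  TTTF.
Step 2: 2 trees catch fire, 2 burn out
  TTT.T
  TTTTT
  TTT.T
  TTTTF
  T....
  TTF..
Step 3: 3 trees catch fire, 2 burn out
  TTT.T
  TTTTT
  TTT.F
  TTTF.
  T....
  TF...
Step 4: 3 trees catch fire, 3 burn out
  TTT.T
  TTTTF
  TTT..
  TTF..
  T....
  F....
Step 5: 5 trees catch fire, 3 burn out
  TTT.F
  TTTF.
  TTF..
  TF...
  F....
  .....
Step 6: 3 trees catch fire, 5 burn out
  TTT..
  TTF..
  TF...
  F....
  .....
  .....

TTT..
TTF..
TF...
F....
.....
.....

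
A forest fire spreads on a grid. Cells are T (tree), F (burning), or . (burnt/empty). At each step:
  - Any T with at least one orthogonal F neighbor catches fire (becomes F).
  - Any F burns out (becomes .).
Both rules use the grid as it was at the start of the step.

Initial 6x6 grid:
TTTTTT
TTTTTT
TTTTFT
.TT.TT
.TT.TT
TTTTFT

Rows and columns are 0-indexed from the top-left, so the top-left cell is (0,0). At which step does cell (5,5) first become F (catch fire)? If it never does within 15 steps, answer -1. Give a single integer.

Step 1: cell (5,5)='F' (+7 fires, +2 burnt)
  -> target ignites at step 1
Step 2: cell (5,5)='.' (+7 fires, +7 burnt)
Step 3: cell (5,5)='.' (+7 fires, +7 burnt)
Step 4: cell (5,5)='.' (+6 fires, +7 burnt)
Step 5: cell (5,5)='.' (+2 fires, +6 burnt)
Step 6: cell (5,5)='.' (+1 fires, +2 burnt)
Step 7: cell (5,5)='.' (+0 fires, +1 burnt)
  fire out at step 7

1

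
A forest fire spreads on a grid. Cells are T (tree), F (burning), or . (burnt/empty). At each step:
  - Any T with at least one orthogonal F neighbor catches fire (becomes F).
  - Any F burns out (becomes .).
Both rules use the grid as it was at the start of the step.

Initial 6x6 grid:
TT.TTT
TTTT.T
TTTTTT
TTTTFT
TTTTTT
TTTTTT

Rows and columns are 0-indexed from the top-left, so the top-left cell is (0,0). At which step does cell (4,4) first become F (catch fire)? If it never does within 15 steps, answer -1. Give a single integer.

Step 1: cell (4,4)='F' (+4 fires, +1 burnt)
  -> target ignites at step 1
Step 2: cell (4,4)='.' (+6 fires, +4 burnt)
Step 3: cell (4,4)='.' (+7 fires, +6 burnt)
Step 4: cell (4,4)='.' (+7 fires, +7 burnt)
Step 5: cell (4,4)='.' (+5 fires, +7 burnt)
Step 6: cell (4,4)='.' (+3 fires, +5 burnt)
Step 7: cell (4,4)='.' (+1 fires, +3 burnt)
Step 8: cell (4,4)='.' (+0 fires, +1 burnt)
  fire out at step 8

1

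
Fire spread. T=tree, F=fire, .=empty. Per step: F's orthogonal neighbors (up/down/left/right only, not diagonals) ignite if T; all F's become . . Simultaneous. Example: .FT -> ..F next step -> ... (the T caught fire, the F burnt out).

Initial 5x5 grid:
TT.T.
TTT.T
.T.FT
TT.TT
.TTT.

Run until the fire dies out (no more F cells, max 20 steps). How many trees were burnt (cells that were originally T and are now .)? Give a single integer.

Step 1: +2 fires, +1 burnt (F count now 2)
Step 2: +3 fires, +2 burnt (F count now 3)
Step 3: +1 fires, +3 burnt (F count now 1)
Step 4: +1 fires, +1 burnt (F count now 1)
Step 5: +1 fires, +1 burnt (F count now 1)
Step 6: +2 fires, +1 burnt (F count now 2)
Step 7: +1 fires, +2 burnt (F count now 1)
Step 8: +3 fires, +1 burnt (F count now 3)
Step 9: +1 fires, +3 burnt (F count now 1)
Step 10: +0 fires, +1 burnt (F count now 0)
Fire out after step 10
Initially T: 16, now '.': 24
Total burnt (originally-T cells now '.'): 15

Answer: 15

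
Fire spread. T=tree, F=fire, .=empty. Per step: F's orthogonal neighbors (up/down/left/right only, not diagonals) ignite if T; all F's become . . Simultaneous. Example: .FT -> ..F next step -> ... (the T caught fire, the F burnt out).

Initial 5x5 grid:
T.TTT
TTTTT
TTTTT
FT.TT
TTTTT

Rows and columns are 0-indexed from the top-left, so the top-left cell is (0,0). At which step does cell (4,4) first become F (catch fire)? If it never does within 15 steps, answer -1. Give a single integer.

Step 1: cell (4,4)='T' (+3 fires, +1 burnt)
Step 2: cell (4,4)='T' (+3 fires, +3 burnt)
Step 3: cell (4,4)='T' (+4 fires, +3 burnt)
Step 4: cell (4,4)='T' (+3 fires, +4 burnt)
Step 5: cell (4,4)='F' (+5 fires, +3 burnt)
  -> target ignites at step 5
Step 6: cell (4,4)='.' (+3 fires, +5 burnt)
Step 7: cell (4,4)='.' (+1 fires, +3 burnt)
Step 8: cell (4,4)='.' (+0 fires, +1 burnt)
  fire out at step 8

5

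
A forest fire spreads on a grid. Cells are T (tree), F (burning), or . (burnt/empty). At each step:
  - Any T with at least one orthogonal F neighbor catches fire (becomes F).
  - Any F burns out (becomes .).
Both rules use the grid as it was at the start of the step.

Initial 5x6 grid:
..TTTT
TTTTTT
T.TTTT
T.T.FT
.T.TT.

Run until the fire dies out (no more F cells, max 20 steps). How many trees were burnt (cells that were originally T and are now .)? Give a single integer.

Step 1: +3 fires, +1 burnt (F count now 3)
Step 2: +4 fires, +3 burnt (F count now 4)
Step 3: +4 fires, +4 burnt (F count now 4)
Step 4: +4 fires, +4 burnt (F count now 4)
Step 5: +2 fires, +4 burnt (F count now 2)
Step 6: +1 fires, +2 burnt (F count now 1)
Step 7: +1 fires, +1 burnt (F count now 1)
Step 8: +1 fires, +1 burnt (F count now 1)
Step 9: +0 fires, +1 burnt (F count now 0)
Fire out after step 9
Initially T: 21, now '.': 29
Total burnt (originally-T cells now '.'): 20

Answer: 20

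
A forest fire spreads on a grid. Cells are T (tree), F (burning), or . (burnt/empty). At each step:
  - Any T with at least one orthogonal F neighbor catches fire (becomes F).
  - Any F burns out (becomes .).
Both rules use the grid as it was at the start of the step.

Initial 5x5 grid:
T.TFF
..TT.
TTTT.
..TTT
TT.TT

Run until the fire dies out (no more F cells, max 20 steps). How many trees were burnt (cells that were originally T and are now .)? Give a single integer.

Answer: 12

Derivation:
Step 1: +2 fires, +2 burnt (F count now 2)
Step 2: +2 fires, +2 burnt (F count now 2)
Step 3: +2 fires, +2 burnt (F count now 2)
Step 4: +4 fires, +2 burnt (F count now 4)
Step 5: +2 fires, +4 burnt (F count now 2)
Step 6: +0 fires, +2 burnt (F count now 0)
Fire out after step 6
Initially T: 15, now '.': 22
Total burnt (originally-T cells now '.'): 12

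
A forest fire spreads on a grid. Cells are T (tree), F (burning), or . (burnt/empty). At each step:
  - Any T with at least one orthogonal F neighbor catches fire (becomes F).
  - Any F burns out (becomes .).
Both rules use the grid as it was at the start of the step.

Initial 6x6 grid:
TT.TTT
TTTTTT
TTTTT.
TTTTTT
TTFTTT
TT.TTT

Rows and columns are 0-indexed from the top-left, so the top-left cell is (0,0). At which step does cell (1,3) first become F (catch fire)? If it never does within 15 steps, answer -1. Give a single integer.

Step 1: cell (1,3)='T' (+3 fires, +1 burnt)
Step 2: cell (1,3)='T' (+7 fires, +3 burnt)
Step 3: cell (1,3)='T' (+8 fires, +7 burnt)
Step 4: cell (1,3)='F' (+6 fires, +8 burnt)
  -> target ignites at step 4
Step 5: cell (1,3)='.' (+4 fires, +6 burnt)
Step 6: cell (1,3)='.' (+3 fires, +4 burnt)
Step 7: cell (1,3)='.' (+1 fires, +3 burnt)
Step 8: cell (1,3)='.' (+0 fires, +1 burnt)
  fire out at step 8

4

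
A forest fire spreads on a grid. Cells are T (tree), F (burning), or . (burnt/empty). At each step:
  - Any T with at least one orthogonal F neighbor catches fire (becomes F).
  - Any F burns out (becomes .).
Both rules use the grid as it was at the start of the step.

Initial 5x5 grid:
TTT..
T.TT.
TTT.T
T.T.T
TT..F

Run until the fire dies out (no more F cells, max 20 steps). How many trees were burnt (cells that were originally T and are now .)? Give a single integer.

Step 1: +1 fires, +1 burnt (F count now 1)
Step 2: +1 fires, +1 burnt (F count now 1)
Step 3: +0 fires, +1 burnt (F count now 0)
Fire out after step 3
Initially T: 15, now '.': 12
Total burnt (originally-T cells now '.'): 2

Answer: 2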